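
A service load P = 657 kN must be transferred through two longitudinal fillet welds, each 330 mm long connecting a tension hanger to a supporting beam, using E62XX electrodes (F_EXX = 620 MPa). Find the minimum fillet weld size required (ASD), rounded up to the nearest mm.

w = 8 mm

Total weld length L = 660 mm.
Required throat t_e = P × Ω / (0.6 F_EXX × L) = 657 × 2.0 / (0.6 × 620 × 660 × 10⁻³) = 5.352 mm.
Required leg w = t_e / 0.707 = 7.57 mm → use 8 mm.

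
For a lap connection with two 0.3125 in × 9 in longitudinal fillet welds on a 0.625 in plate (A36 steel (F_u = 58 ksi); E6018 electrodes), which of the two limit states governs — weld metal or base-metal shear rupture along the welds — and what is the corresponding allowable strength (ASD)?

E60XX → F_EXX = 60 ksi.
t_e = 0.707 × 0.3125 = 0.2209 in; L = 18 in.
Weld metal: R_n/Ω = (1/2.0) × 0.6 × 60 × 0.2209 × 18 = 71.58 kips.
Base metal (shear rupture): R_n/Ω = (1/2.0) × 0.6 × 58 × 0.625 × 18 = 195.8 kips.
Governing: weld metal.

R_n/Ω ≈ 71.6 kips (weld metal governs)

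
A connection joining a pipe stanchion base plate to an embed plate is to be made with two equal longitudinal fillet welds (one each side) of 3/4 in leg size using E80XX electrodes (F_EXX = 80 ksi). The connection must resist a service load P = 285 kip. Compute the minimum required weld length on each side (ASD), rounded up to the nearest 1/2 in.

Throat t_e = 0.707 × 0.75 = 0.5302 in.
r_n/Ω = (0.6 × 80 × 0.5302) / 2.0 = 12.73 kip/in.
L_req = P / (r_n/Ω) = 285 / 12.73 = 22.4 in total.
Per side: 22.4 / 2 = 11.2 in.
Round up → use L = 11.5 in on each side.

L = 11.5 in on each side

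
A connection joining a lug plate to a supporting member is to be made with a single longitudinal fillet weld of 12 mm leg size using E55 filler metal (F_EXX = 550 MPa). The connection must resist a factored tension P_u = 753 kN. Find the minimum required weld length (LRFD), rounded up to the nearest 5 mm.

L = 360 mm

Throat t_e = 0.707 × 12 = 8.484 mm.
φr_n = 0.75 × 0.6 × 550 × 8.484 × 10⁻³ = 2.1 kN/mm.
L_req = P_u / φr_n = 753 / 2.1 = 358.6 mm total.
Round up → use L = 360 mm.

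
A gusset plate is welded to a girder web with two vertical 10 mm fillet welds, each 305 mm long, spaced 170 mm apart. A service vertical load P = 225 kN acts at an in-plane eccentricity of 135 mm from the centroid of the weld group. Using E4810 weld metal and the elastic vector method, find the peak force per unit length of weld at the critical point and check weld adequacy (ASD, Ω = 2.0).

f_max ≈ 826 N/mm; adequate

E48XX → F_EXX = 480 MPa.
Total weld length L_w = 610 mm. Treat welds as unit-width lines.
Polar moment about centroid: J = 2[d³/12 + d(b/2)²] = 2[305³/12 + 305×85²] = 9136000 mm³.
Direct shear f_v = P/L_w = 225×10³ / 610 = 368.9 N/mm (vertical).
Torsion M = P·e = 225×10³ × 135 = 30375000 N·mm.
Critical point at (x, y) = (85, 152.5) from centroid. f_tx = M·y/J = 507 N/mm; f_ty = M·x/J = 282.6 N/mm.
Resultant f_max = √[f_tx² + (f_v + f_ty)²] = √[507² + (368.9 + 282.6)²] = 825.5 N/mm.
Capacity per unit length: r_n/Ω = (1/2.0) × 0.6 × 480 × (0.707 × 10) = 1018 N/mm.
825.5 ≤ 1018 → adequate.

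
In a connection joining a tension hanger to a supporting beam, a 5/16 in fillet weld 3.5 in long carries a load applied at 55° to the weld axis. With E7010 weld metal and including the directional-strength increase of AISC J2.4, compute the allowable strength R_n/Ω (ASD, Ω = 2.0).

E70XX → F_EXX = 70 ksi.
t_e = 0.707 × 0.3125 = 0.2209 in; A_we = 0.2209 × 3.5 = 0.7733 in².
Directional factor: 1.0 + 0.5 sin^1.5(55°) = 1.371.
F_nw = 0.6 × 70 × 1.371 = 57.57 ksi.
R_n/Ω = (57.57 × 0.7733) / 2.0 = 22.26 kip.

R_n/Ω ≈ 22.3 kip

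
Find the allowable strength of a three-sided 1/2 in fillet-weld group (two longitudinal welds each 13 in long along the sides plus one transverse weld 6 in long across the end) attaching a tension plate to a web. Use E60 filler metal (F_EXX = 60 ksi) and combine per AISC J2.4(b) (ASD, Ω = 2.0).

t_e = 0.707 × 0.5 = 0.3535 in.
R_nwl = 0.6 × 60 × 0.3535 × 26 = 330.9 kips (longitudinal, 2 welds).
R_nwt = 0.6 × 60 × 0.3535 × 6 = 76.36 kips (transverse, base value).
(i) R_nwl + R_nwt = 407.2 kips; (ii) 0.85 R_nwl + 1.5 R_nwt = 395.8 kips.
R_n = max = 407.2 kips [governs: (i)]; R_n/Ω = 203.6 kips.

R_n/Ω ≈ 204 kips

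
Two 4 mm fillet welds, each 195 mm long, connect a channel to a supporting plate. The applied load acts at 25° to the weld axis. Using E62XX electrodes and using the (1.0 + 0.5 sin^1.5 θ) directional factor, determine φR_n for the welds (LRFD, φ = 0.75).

E62XX → F_EXX = 620 MPa.
t_e = 0.707 × 4 = 2.828 mm; A_we = 2.828 × 390 = 1103 mm².
Directional factor: 1.0 + 0.5 sin^1.5(25°) = 1.137.
F_nw = 0.6 × 620 × 1.137 = 423.1 MPa.
φR_n = 0.75 × 423.1 × 1103 × 10⁻³ = 350 kN.

φR_n ≈ 350 kN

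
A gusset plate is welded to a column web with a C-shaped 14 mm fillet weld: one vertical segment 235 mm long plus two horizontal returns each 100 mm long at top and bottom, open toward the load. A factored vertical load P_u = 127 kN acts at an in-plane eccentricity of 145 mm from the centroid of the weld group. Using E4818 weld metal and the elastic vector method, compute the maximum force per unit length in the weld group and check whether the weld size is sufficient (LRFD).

E48XX → F_EXX = 480 MPa.
Total weld length L_w = 435 mm. Treat welds as unit-width lines.
Centroid: x̄ = 2×100×50 / 435 = 22.99 mm from the vertical weld.
Polar moment about centroid: J = I_x + I_y = [235³/12 + 2×100×117.5²] + [235×22.99² + 2(100³/12 + 100×27.01²)] = 4280000 mm³.
Direct shear f_v = P/L_w = 127×10³ / 435 = 292 N/mm (vertical).
Torsion M = P·e = 127×10³ × 145 = 18415000 N·mm.
Critical point at (x, y) = (77.01, 117.5) from centroid. f_tx = M·y/J = 505.6 N/mm; f_ty = M·x/J = 331.4 N/mm.
Resultant f_max = √[f_tx² + (f_v + f_ty)²] = √[505.6² + (292 + 331.4)²] = 802.6 N/mm.
Capacity per unit length: φr_n = 0.75 × 0.6 × 480 × (0.707 × 14) = 2138 N/mm.
802.6 ≤ 2138 → adequate.

f_max ≈ 803 N/mm; adequate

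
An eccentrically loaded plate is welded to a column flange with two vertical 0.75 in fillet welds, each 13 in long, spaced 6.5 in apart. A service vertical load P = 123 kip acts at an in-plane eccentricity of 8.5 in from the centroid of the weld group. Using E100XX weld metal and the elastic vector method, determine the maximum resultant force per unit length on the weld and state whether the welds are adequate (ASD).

f_max ≈ 14.6 kip/in; adequate

E100XX → F_EXX = 100 ksi.
Total weld length L_w = 26 in. Treat welds as unit-width lines.
Polar moment about centroid: J = 2[d³/12 + d(b/2)²] = 2[13³/12 + 13×3.25²] = 640.8 in³.
Direct shear f_v = P/L_w = 123 / 26 = 4.731 kip/in (vertical).
Torsion M = P·e = 123 × 8.5 = 1045.5 kip·in.
Critical point at (x, y) = (3.25, 6.5) from centroid. f_tx = M·y/J = 10.61 kip/in; f_ty = M·x/J = 5.303 kip/in.
Resultant f_max = √[f_tx² + (f_v + f_ty)²] = √[10.61² + (4.731 + 5.303)²] = 14.6 kip/in.
Capacity per unit length: r_n/Ω = (1/2.0) × 0.6 × 100 × (0.707 × 0.75) = 15.91 kip/in.
14.6 ≤ 15.91 → adequate.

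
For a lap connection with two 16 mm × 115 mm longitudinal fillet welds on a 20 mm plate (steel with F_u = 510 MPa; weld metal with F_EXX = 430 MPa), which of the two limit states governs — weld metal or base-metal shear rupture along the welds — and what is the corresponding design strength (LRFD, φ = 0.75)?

t_e = 0.707 × 16 = 11.31 mm; L = 230 mm.
Weld metal: φR_n = 0.75 × 0.6 × 430 × 11.31 × 230 × 10⁻³ = 503.4 kN.
Base metal (shear rupture): φR_n = 0.75 × 0.6 × 510 × 20 × 230 × 10⁻³ = 1056 kN.
Governing: weld metal.

φR_n ≈ 503 kN (weld metal governs)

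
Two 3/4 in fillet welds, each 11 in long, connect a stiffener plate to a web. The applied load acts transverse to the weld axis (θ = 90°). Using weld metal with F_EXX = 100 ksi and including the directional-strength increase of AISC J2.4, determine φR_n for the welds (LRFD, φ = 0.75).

φR_n ≈ 787 kips

t_e = 0.707 × 0.75 = 0.5302 in; A_we = 0.5302 × 22 = 11.67 in².
Directional factor: 1.0 + 0.5 sin^1.5(90°) = 1.5.
F_nw = 0.6 × 100 × 1.5 = 90 ksi.
φR_n = 0.75 × 90 × 11.67 = 787.4 kips.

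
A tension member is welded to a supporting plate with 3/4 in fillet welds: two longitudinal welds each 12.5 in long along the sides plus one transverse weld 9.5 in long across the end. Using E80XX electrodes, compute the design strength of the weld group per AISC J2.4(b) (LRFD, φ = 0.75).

E80XX → F_EXX = 80 ksi.
t_e = 0.707 × 0.75 = 0.5302 in.
R_nwl = 0.6 × 80 × 0.5302 × 25 = 636.3 kips (longitudinal, 2 welds).
R_nwt = 0.6 × 80 × 0.5302 × 9.5 = 241.8 kips (transverse, base value).
(i) R_nwl + R_nwt = 878.1 kips; (ii) 0.85 R_nwl + 1.5 R_nwt = 903.5 kips.
R_n = max = 903.5 kips [governs: (ii)]; φR_n = 677.7 kips.

φR_n ≈ 678 kips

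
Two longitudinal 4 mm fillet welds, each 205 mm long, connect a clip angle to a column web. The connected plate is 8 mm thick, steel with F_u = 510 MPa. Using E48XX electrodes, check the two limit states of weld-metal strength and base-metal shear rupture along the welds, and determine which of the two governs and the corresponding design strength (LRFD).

φR_n ≈ 250 kN (weld metal governs)

E48XX → F_EXX = 480 MPa.
t_e = 0.707 × 4 = 2.828 mm; L = 410 mm.
Weld metal: φR_n = 0.75 × 0.6 × 480 × 2.828 × 410 × 10⁻³ = 250.4 kN.
Base metal (shear rupture): φR_n = 0.75 × 0.6 × 510 × 8 × 410 × 10⁻³ = 752.8 kN.
Governing: weld metal.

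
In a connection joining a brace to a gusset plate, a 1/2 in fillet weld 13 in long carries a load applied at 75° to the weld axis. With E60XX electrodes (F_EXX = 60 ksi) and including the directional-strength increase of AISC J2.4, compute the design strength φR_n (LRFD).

t_e = 0.707 × 0.5 = 0.3535 in; A_we = 0.3535 × 13 = 4.595 in².
Directional factor: 1.0 + 0.5 sin^1.5(75°) = 1.475.
F_nw = 0.6 × 60 × 1.475 = 53.09 ksi.
φR_n = 0.75 × 53.09 × 4.595 = 183 kips.

φR_n ≈ 183 kips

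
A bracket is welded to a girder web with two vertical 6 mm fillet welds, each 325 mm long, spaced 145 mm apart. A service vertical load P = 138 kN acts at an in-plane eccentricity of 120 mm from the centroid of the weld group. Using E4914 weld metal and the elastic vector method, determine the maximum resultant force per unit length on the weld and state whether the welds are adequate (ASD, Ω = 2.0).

f_max ≈ 453 N/mm; adequate

E49XX → F_EXX = 490 MPa.
Total weld length L_w = 650 mm. Treat welds as unit-width lines.
Polar moment about centroid: J = 2[d³/12 + d(b/2)²] = 2[325³/12 + 325×72.5²] = 9138000 mm³.
Direct shear f_v = P/L_w = 138×10³ / 650 = 212.3 N/mm (vertical).
Torsion M = P·e = 138×10³ × 120 = 16560000 N·mm.
Critical point at (x, y) = (72.5, 162.5) from centroid. f_tx = M·y/J = 294.5 N/mm; f_ty = M·x/J = 131.4 N/mm.
Resultant f_max = √[f_tx² + (f_v + f_ty)²] = √[294.5² + (212.3 + 131.4)²] = 452.6 N/mm.
Capacity per unit length: r_n/Ω = (1/2.0) × 0.6 × 490 × (0.707 × 6) = 623.6 N/mm.
452.6 ≤ 623.6 → adequate.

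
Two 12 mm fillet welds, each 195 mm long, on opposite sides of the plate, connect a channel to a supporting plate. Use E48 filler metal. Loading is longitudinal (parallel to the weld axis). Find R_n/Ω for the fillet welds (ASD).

R_n/Ω ≈ 476 kN

E48XX → F_EXX = 480 MPa.
Effective throat t_e = 0.707 × 12 = 8.484 mm.
Total length L = 390 mm; A_we = 8.484 × 390 = 3309 mm².
F_nw = 0.6 F_EXX = 0.6 × 480 = 288 MPa.
R_n = 288 × 3309 × 10⁻³ = 952.9 kN; R_n/Ω = 952.9/2.0 = 476.5 kN.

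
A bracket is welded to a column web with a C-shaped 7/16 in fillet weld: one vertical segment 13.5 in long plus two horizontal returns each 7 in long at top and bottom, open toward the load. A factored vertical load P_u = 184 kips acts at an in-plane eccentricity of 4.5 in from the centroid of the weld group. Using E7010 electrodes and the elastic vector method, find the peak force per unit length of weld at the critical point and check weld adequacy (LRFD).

E70XX → F_EXX = 70 ksi.
Total weld length L_w = 27.5 in. Treat welds as unit-width lines.
Centroid: x̄ = 2×7×3.5 / 27.5 = 1.782 in from the vertical weld.
Polar moment about centroid: J = I_x + I_y = [13.5³/12 + 2×7×6.75²] + [13.5×1.782² + 2(7³/12 + 7×1.718²)] = 984.3 in³.
Direct shear f_v = P/L_w = 184 / 27.5 = 6.691 kip/in (vertical).
Torsion M = P·e = 184 × 4.5 = 828 kip·in.
Critical point at (x, y) = (5.218, 6.75) from centroid. f_tx = M·y/J = 5.678 kip/in; f_ty = M·x/J = 4.39 kip/in.
Resultant f_max = √[f_tx² + (f_v + f_ty)²] = √[5.678² + (6.691 + 4.39)²] = 12.45 kip/in.
Capacity per unit length: φr_n = 0.75 × 0.6 × 70 × (0.707 × 0.4375) = 9.743 kip/in.
12.45 > 9.743 → NOT adequate.

f_max ≈ 12.5 kip/in; NOT adequate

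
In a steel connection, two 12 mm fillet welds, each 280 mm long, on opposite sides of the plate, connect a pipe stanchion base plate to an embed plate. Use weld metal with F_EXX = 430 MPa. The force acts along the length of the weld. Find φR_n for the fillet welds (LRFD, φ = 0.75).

φR_n ≈ 919 kN

Effective throat t_e = 0.707 × 12 = 8.484 mm.
Total length L = 560 mm; A_we = 8.484 × 560 = 4751 mm².
F_nw = 0.6 F_EXX = 0.6 × 430 = 258 MPa.
φR_n = 0.75 × 258 × 4751 × 10⁻³ = 919.3 kN.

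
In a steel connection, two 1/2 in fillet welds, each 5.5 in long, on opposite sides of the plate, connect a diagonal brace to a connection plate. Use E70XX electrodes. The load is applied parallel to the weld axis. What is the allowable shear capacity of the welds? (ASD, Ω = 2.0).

E70XX → F_EXX = 70 ksi.
Effective throat t_e = 0.707 × 0.5 = 0.3535 in.
Total length L = 11 in; A_we = 0.3535 × 11 = 3.888 in².
F_nw = 0.6 F_EXX = 0.6 × 70 = 42 ksi.
R_n = 42 × 3.888 = 163.3 kip; R_n/Ω = 163.3/2.0 = 81.66 kip.

R_n/Ω ≈ 81.7 kip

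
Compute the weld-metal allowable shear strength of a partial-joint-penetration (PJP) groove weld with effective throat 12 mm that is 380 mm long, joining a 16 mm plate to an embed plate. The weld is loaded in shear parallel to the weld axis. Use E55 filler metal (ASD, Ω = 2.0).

E55XX → F_EXX = 550 MPa.
Effective throat (given) t_e = 12 mm.
A_we = 12 × 380 = 4560 mm².
F_nw = 0.6 F_EXX = 330 MPa.
R_n/Ω = (330 × 4560) / 2.0 × 10⁻³ = 752.4 kN.

R_n/Ω ≈ 752 kN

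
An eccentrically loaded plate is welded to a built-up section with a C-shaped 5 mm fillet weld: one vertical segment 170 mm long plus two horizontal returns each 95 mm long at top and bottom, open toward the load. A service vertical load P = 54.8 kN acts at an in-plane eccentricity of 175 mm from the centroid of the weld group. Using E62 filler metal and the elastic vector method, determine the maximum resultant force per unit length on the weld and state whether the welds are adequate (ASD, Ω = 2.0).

E62XX → F_EXX = 620 MPa.
Total weld length L_w = 360 mm. Treat welds as unit-width lines.
Centroid: x̄ = 2×95×47.5 / 360 = 25.07 mm from the vertical weld.
Polar moment about centroid: J = I_x + I_y = [170³/12 + 2×95×85²] + [170×25.07² + 2(95³/12 + 95×22.43²)] = 2127000 mm³.
Direct shear f_v = P/L_w = 54.8×10³ / 360 = 152.2 N/mm (vertical).
Torsion M = P·e = 54.8×10³ × 175 = 9590000 N·mm.
Critical point at (x, y) = (69.93, 85) from centroid. f_tx = M·y/J = 383.1 N/mm; f_ty = M·x/J = 315.2 N/mm.
Resultant f_max = √[f_tx² + (f_v + f_ty)²] = √[383.1² + (152.2 + 315.2)²] = 604.4 N/mm.
Capacity per unit length: r_n/Ω = (1/2.0) × 0.6 × 620 × (0.707 × 5) = 657.5 N/mm.
604.4 ≤ 657.5 → adequate.

f_max ≈ 604 N/mm; adequate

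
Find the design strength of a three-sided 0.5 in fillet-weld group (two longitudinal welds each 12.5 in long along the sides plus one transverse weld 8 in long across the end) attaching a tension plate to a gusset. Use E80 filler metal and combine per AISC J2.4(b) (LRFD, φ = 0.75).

E80XX → F_EXX = 80 ksi.
t_e = 0.707 × 0.5 = 0.3535 in.
R_nwl = 0.6 × 80 × 0.3535 × 25 = 424.2 kips (longitudinal, 2 welds).
R_nwt = 0.6 × 80 × 0.3535 × 8 = 135.7 kips (transverse, base value).
(i) R_nwl + R_nwt = 559.9 kips; (ii) 0.85 R_nwl + 1.5 R_nwt = 564.2 kips.
R_n = max = 564.2 kips [governs: (ii)]; φR_n = 423.1 kips.

φR_n ≈ 423 kips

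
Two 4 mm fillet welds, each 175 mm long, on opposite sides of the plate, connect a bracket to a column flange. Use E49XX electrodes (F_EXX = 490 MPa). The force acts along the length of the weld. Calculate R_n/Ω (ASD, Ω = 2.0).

R_n/Ω ≈ 146 kN

Effective throat t_e = 0.707 × 4 = 2.828 mm.
Total length L = 350 mm; A_we = 2.828 × 350 = 989.8 mm².
F_nw = 0.6 F_EXX = 0.6 × 490 = 294 MPa.
R_n = 294 × 989.8 × 10⁻³ = 291 kN; R_n/Ω = 291/2.0 = 145.5 kN.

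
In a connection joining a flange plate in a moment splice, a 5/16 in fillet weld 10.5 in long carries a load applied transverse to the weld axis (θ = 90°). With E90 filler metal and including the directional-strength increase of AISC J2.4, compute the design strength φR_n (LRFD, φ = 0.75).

φR_n ≈ 141 kip

E90XX → F_EXX = 90 ksi.
t_e = 0.707 × 0.3125 = 0.2209 in; A_we = 0.2209 × 10.5 = 2.32 in².
Directional factor: 1.0 + 0.5 sin^1.5(90°) = 1.5.
F_nw = 0.6 × 90 × 1.5 = 81 ksi.
φR_n = 0.75 × 81 × 2.32 = 140.9 kip.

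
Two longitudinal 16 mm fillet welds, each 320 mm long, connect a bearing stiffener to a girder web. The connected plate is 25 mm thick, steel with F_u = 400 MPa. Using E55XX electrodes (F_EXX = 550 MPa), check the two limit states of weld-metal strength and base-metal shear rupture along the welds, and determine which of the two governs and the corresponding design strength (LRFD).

t_e = 0.707 × 16 = 11.31 mm; L = 640 mm.
Weld metal: φR_n = 0.75 × 0.6 × 550 × 11.31 × 640 × 10⁻³ = 1792 kN.
Base metal (shear rupture): φR_n = 0.75 × 0.6 × 400 × 25 × 640 × 10⁻³ = 2880 kN.
Governing: weld metal.

φR_n ≈ 1790 kN (weld metal governs)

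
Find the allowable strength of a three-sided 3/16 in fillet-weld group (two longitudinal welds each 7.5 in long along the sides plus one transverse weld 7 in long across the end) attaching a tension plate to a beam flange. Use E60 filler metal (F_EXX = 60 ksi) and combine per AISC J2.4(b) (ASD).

R_n/Ω ≈ 55.5 kips

t_e = 0.707 × 0.1875 = 0.1326 in.
R_nwl = 0.6 × 60 × 0.1326 × 15 = 71.58 kips (longitudinal, 2 welds).
R_nwt = 0.6 × 60 × 0.1326 × 7 = 33.41 kips (transverse, base value).
(i) R_nwl + R_nwt = 105 kips; (ii) 0.85 R_nwl + 1.5 R_nwt = 111 kips.
R_n = max = 111 kips [governs: (ii)]; R_n/Ω = 55.48 kips.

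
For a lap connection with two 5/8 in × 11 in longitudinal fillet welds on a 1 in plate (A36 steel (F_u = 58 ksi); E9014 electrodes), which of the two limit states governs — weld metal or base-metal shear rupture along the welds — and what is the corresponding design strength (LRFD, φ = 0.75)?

φR_n ≈ 394 kips (weld metal governs)

E90XX → F_EXX = 90 ksi.
t_e = 0.707 × 0.625 = 0.4419 in; L = 22 in.
Weld metal: φR_n = 0.75 × 0.6 × 90 × 0.4419 × 22 = 393.7 kips.
Base metal (shear rupture): φR_n = 0.75 × 0.6 × 58 × 1 × 22 = 574.2 kips.
Governing: weld metal.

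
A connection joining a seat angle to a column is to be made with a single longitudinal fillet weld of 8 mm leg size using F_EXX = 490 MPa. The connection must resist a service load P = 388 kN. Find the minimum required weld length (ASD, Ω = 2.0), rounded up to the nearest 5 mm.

L = 470 mm

Throat t_e = 0.707 × 8 = 5.656 mm.
r_n/Ω = (0.6 × 490 × 5.656) / 2.0 = 831.4 N/mm = 0.8314 kN/mm.
L_req = P / (r_n/Ω) = 388 / 0.8314 = 466.7 mm total.
Round up → use L = 470 mm.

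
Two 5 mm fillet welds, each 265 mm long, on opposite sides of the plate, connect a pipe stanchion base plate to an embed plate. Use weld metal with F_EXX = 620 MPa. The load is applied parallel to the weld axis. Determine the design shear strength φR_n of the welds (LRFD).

Effective throat t_e = 0.707 × 5 = 3.535 mm.
Total length L = 530 mm; A_we = 3.535 × 530 = 1874 mm².
F_nw = 0.6 F_EXX = 0.6 × 620 = 372 MPa.
φR_n = 0.75 × 372 × 1874 × 10⁻³ = 522.7 kN.

φR_n ≈ 523 kN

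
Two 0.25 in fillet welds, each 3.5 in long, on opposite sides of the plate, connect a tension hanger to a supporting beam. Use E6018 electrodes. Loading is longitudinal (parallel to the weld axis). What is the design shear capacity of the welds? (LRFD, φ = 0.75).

φR_n ≈ 33.4 kip

E60XX → F_EXX = 60 ksi.
Effective throat t_e = 0.707 × 0.25 = 0.1767 in.
Total length L = 7 in; A_we = 0.1767 × 7 = 1.237 in².
F_nw = 0.6 F_EXX = 0.6 × 60 = 36 ksi.
φR_n = 0.75 × 36 × 1.237 = 33.41 kip.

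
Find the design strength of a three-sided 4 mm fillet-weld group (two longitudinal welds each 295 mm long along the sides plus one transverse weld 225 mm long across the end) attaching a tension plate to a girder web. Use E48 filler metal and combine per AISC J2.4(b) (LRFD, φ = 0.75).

E48XX → F_EXX = 480 MPa.
t_e = 0.707 × 4 = 2.828 mm.
R_nwl = 0.6 × 480 × 2.828 × 590 × 10⁻³ = 480.5 kN (longitudinal, 2 welds).
R_nwt = 0.6 × 480 × 2.828 × 225 × 10⁻³ = 183.3 kN (transverse, base value).
(i) R_nwl + R_nwt = 663.8 kN; (ii) 0.85 R_nwl + 1.5 R_nwt = 683.3 kN.
R_n = max = 683.3 kN [governs: (ii)]; φR_n = 512.5 kN.

φR_n ≈ 513 kN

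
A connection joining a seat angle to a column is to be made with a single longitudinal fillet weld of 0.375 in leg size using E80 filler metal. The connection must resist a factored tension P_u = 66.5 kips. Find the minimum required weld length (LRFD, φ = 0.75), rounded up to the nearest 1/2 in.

L = 7 in

E80XX → F_EXX = 80 ksi.
Throat t_e = 0.707 × 0.375 = 0.2651 in.
φr_n = 0.75 × 0.6 × 80 × 0.2651 = 9.544 kips/in.
L_req = P_u / φr_n = 66.5 / 9.544 = 6.967 in total.
Round up → use L = 7 in.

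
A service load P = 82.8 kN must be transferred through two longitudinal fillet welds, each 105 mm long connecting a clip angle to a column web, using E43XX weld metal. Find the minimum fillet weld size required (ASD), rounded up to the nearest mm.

w = 5 mm

E43XX → F_EXX = 430 MPa.
Total weld length L = 210 mm.
Required throat t_e = P × Ω / (0.6 F_EXX × L) = 82.8 × 2.0 / (0.6 × 430 × 210 × 10⁻³) = 3.056 mm.
Required leg w = t_e / 0.707 = 4.323 mm → use 5 mm.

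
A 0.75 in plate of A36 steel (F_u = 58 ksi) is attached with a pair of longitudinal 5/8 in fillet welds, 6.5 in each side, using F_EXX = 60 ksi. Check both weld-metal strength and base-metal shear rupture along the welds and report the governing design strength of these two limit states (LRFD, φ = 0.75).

φR_n ≈ 155 kip (weld metal governs)

t_e = 0.707 × 0.625 = 0.4419 in; L = 13 in.
Weld metal: φR_n = 0.75 × 0.6 × 60 × 0.4419 × 13 = 155.1 kip.
Base metal (shear rupture): φR_n = 0.75 × 0.6 × 58 × 0.75 × 13 = 254.5 kip.
Governing: weld metal.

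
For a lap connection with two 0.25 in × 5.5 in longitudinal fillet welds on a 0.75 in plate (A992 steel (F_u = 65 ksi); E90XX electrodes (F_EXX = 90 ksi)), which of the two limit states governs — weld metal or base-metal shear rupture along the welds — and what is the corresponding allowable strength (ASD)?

t_e = 0.707 × 0.25 = 0.1767 in; L = 11 in.
Weld metal: R_n/Ω = (1/2.0) × 0.6 × 90 × 0.1767 × 11 = 52.49 kips.
Base metal (shear rupture): R_n/Ω = (1/2.0) × 0.6 × 65 × 0.75 × 11 = 160.9 kips.
Governing: weld metal.

R_n/Ω ≈ 52.5 kips (weld metal governs)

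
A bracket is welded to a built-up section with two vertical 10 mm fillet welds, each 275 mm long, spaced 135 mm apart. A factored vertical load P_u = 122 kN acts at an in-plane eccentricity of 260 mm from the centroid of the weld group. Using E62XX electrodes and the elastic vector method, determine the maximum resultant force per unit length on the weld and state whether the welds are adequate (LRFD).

f_max ≈ 933 N/mm; adequate

E62XX → F_EXX = 620 MPa.
Total weld length L_w = 550 mm. Treat welds as unit-width lines.
Polar moment about centroid: J = 2[d³/12 + d(b/2)²] = 2[275³/12 + 275×67.5²] = 5972000 mm³.
Direct shear f_v = P/L_w = 122×10³ / 550 = 221.8 N/mm (vertical).
Torsion M = P·e = 122×10³ × 260 = 31720000 N·mm.
Critical point at (x, y) = (67.5, 137.5) from centroid. f_tx = M·y/J = 730.3 N/mm; f_ty = M·x/J = 358.5 N/mm.
Resultant f_max = √[f_tx² + (f_v + f_ty)²] = √[730.3² + (221.8 + 358.5)²] = 932.8 N/mm.
Capacity per unit length: φr_n = 0.75 × 0.6 × 620 × (0.707 × 10) = 1973 N/mm.
932.8 ≤ 1973 → adequate.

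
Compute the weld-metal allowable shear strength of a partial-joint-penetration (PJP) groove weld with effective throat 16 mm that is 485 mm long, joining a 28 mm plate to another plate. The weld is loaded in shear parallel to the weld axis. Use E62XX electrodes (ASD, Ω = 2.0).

E62XX → F_EXX = 620 MPa.
Effective throat (given) t_e = 16 mm.
A_we = 16 × 485 = 7760 mm².
F_nw = 0.6 F_EXX = 372 MPa.
R_n/Ω = (372 × 7760) / 2.0 × 10⁻³ = 1443 kN.

R_n/Ω ≈ 1440 kN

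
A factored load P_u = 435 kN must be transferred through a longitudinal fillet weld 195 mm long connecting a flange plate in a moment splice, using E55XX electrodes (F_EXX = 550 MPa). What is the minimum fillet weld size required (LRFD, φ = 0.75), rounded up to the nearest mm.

w = 13 mm

Total weld length L = 195 mm.
Required throat t_e = P_u / (φ × 0.6 F_EXX × L) = 435 / (0.75 × 0.6 × 550 × 195 × 10⁻³) = 9.013 mm.
Required leg w = t_e / 0.707 = 12.75 mm → use 13 mm.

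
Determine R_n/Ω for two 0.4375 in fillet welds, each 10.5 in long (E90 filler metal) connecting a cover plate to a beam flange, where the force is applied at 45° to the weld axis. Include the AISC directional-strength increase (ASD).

E90XX → F_EXX = 90 ksi.
t_e = 0.707 × 0.4375 = 0.3093 in; A_we = 0.3093 × 21 = 6.496 in².
Directional factor: 1.0 + 0.5 sin^1.5(45°) = 1.297.
F_nw = 0.6 × 90 × 1.297 = 70.05 ksi.
R_n/Ω = (70.05 × 6.496) / 2.0 = 227.5 kips.

R_n/Ω ≈ 228 kips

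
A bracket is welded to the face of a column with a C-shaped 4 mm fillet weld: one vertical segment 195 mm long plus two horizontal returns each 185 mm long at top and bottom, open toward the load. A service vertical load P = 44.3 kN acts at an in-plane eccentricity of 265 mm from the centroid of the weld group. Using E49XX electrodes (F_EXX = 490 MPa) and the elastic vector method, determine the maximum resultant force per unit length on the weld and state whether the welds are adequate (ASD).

Total weld length L_w = 565 mm. Treat welds as unit-width lines.
Centroid: x̄ = 2×185×92.5 / 565 = 60.58 mm from the vertical weld.
Polar moment about centroid: J = I_x + I_y = [195³/12 + 2×185×97.5²] + [195×60.58² + 2(185³/12 + 185×31.92²)] = 6283000 mm³.
Direct shear f_v = P/L_w = 44.3×10³ / 565 = 78.41 N/mm (vertical).
Torsion M = P·e = 44.3×10³ × 265 = 11740000 N·mm.
Critical point at (x, y) = (124.4, 97.5) from centroid. f_tx = M·y/J = 182.2 N/mm; f_ty = M·x/J = 232.5 N/mm.
Resultant f_max = √[f_tx² + (f_v + f_ty)²] = √[182.2² + (78.41 + 232.5)²] = 360.3 N/mm.
Capacity per unit length: r_n/Ω = (1/2.0) × 0.6 × 490 × (0.707 × 4) = 415.7 N/mm.
360.3 ≤ 415.7 → adequate.

f_max ≈ 360 N/mm; adequate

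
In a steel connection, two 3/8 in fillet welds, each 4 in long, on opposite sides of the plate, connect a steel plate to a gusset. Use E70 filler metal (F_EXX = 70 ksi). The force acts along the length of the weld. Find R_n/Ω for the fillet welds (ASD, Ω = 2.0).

Effective throat t_e = 0.707 × 0.375 = 0.2651 in.
Total length L = 8 in; A_we = 0.2651 × 8 = 2.121 in².
F_nw = 0.6 F_EXX = 0.6 × 70 = 42 ksi.
R_n = 42 × 2.121 = 89.08 kips; R_n/Ω = 89.08/2.0 = 44.54 kips.

R_n/Ω ≈ 44.5 kips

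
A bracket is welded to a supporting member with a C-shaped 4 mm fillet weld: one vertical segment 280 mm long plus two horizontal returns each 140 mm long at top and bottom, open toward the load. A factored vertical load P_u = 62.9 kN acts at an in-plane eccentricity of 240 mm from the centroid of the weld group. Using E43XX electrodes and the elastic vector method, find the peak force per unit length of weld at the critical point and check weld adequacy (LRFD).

E43XX → F_EXX = 430 MPa.
Total weld length L_w = 560 mm. Treat welds as unit-width lines.
Centroid: x̄ = 2×140×70 / 560 = 35 mm from the vertical weld.
Polar moment about centroid: J = I_x + I_y = [280³/12 + 2×140×140²] + [280×35² + 2(140³/12 + 140×35²)] = 8461000 mm³.
Direct shear f_v = P/L_w = 62.9×10³ / 560 = 112.3 N/mm (vertical).
Torsion M = P·e = 62.9×10³ × 240 = 15096000 N·mm.
Critical point at (x, y) = (105, 140) from centroid. f_tx = M·y/J = 249.8 N/mm; f_ty = M·x/J = 187.3 N/mm.
Resultant f_max = √[f_tx² + (f_v + f_ty)²] = √[249.8² + (112.3 + 187.3)²] = 390.1 N/mm.
Capacity per unit length: φr_n = 0.75 × 0.6 × 430 × (0.707 × 4) = 547.2 N/mm.
390.1 ≤ 547.2 → adequate.

f_max ≈ 390 N/mm; adequate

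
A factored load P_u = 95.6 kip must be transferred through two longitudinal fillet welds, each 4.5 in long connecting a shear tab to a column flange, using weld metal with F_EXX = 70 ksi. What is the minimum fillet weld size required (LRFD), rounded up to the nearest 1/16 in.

Total weld length L = 9 in.
Required throat t_e = P_u / (φ × 0.6 F_EXX × L) = 95.6 / (0.75 × 0.6 × 70 × 9) = 0.3372 in.
Required leg w = t_e / 0.707 = 0.477 in → use 1/2 in.

w = 1/2 in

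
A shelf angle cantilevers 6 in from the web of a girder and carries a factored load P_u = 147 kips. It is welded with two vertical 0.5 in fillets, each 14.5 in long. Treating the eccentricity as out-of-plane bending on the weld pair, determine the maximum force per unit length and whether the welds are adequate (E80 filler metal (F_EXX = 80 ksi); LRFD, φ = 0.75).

f_max ≈ 13.6 kip/in; NOT adequate

L_w = 2 × 14.5 = 29 in; section modulus (unit throat) S = 2 × L²/6 = 70.08 in².
Direct shear f_v = P/L_w = 147/29 = 5.069 kip/in.
Moment M = P × e = 147 × 6 = 882 kip·in; bending f_b = M/S = 12.59 kip/in.
f_max = √(f_v² + f_b²) = √(5.069² + 12.59²) = 13.57 kip/in.
φr_n = 0.75 × 0.6 × 80 × (0.707 × 0.5) = 12.73 kip/in → NOT adequate.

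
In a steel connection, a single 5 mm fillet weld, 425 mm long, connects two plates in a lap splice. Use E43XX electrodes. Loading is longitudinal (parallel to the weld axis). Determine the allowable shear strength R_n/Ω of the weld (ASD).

R_n/Ω ≈ 194 kN

E43XX → F_EXX = 430 MPa.
Effective throat t_e = 0.707 × 5 = 3.535 mm.
Total length L = 425 mm; A_we = 3.535 × 425 = 1502 mm².
F_nw = 0.6 F_EXX = 0.6 × 430 = 258 MPa.
R_n = 258 × 1502 × 10⁻³ = 387.6 kN; R_n/Ω = 387.6/2.0 = 193.8 kN.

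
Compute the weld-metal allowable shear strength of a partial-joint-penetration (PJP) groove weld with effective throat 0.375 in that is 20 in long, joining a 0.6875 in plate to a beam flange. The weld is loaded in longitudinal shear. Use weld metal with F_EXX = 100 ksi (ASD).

R_n/Ω ≈ 225 kip

Effective throat (given) t_e = 0.375 in.
A_we = 0.375 × 20 = 7.5 in².
F_nw = 0.6 F_EXX = 60 ksi.
R_n/Ω = (60 × 7.5) / 2.0 = 225 kip.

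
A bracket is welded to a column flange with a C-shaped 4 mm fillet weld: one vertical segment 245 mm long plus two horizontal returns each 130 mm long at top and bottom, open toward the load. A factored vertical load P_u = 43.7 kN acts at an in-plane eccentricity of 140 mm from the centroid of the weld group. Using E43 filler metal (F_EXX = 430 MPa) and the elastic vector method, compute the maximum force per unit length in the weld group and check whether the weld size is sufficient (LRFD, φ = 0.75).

Total weld length L_w = 505 mm. Treat welds as unit-width lines.
Centroid: x̄ = 2×130×65 / 505 = 33.47 mm from the vertical weld.
Polar moment about centroid: J = I_x + I_y = [245³/12 + 2×130×122.5²] + [245×33.47² + 2(130³/12 + 130×31.53²)] = 6026000 mm³.
Direct shear f_v = P/L_w = 43.7×10³ / 505 = 86.53 N/mm (vertical).
Torsion M = P·e = 43.7×10³ × 140 = 6118000 N·mm.
Critical point at (x, y) = (96.53, 122.5) from centroid. f_tx = M·y/J = 124.4 N/mm; f_ty = M·x/J = 98 N/mm.
Resultant f_max = √[f_tx² + (f_v + f_ty)²] = √[124.4² + (86.53 + 98)²] = 222.5 N/mm.
Capacity per unit length: φr_n = 0.75 × 0.6 × 430 × (0.707 × 4) = 547.2 N/mm.
222.5 ≤ 547.2 → adequate.

f_max ≈ 223 N/mm; adequate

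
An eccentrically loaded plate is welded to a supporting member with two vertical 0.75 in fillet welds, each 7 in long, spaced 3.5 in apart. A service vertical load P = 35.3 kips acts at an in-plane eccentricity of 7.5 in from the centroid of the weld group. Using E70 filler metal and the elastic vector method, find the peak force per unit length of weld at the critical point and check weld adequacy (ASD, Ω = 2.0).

E70XX → F_EXX = 70 ksi.
Total weld length L_w = 14 in. Treat welds as unit-width lines.
Polar moment about centroid: J = 2[d³/12 + d(b/2)²] = 2[7³/12 + 7×1.75²] = 100 in³.
Direct shear f_v = P/L_w = 35.3 / 14 = 2.521 kip/in (vertical).
Torsion M = P·e = 35.3 × 7.5 = 264.75 kip·in.
Critical point at (x, y) = (1.75, 3.5) from centroid. f_tx = M·y/J = 9.262 kip/in; f_ty = M·x/J = 4.631 kip/in.
Resultant f_max = √[f_tx² + (f_v + f_ty)²] = √[9.262² + (2.521 + 4.631)²] = 11.7 kip/in.
Capacity per unit length: r_n/Ω = (1/2.0) × 0.6 × 70 × (0.707 × 0.75) = 11.14 kip/in.
11.7 > 11.14 → NOT adequate.

f_max ≈ 11.7 kip/in; NOT adequate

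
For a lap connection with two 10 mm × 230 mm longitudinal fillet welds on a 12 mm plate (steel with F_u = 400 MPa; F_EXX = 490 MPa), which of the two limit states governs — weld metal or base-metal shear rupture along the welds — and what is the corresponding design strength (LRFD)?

t_e = 0.707 × 10 = 7.07 mm; L = 460 mm.
Weld metal: φR_n = 0.75 × 0.6 × 490 × 7.07 × 460 × 10⁻³ = 717.1 kN.
Base metal (shear rupture): φR_n = 0.75 × 0.6 × 400 × 12 × 460 × 10⁻³ = 993.6 kN.
Governing: weld metal.

φR_n ≈ 717 kN (weld metal governs)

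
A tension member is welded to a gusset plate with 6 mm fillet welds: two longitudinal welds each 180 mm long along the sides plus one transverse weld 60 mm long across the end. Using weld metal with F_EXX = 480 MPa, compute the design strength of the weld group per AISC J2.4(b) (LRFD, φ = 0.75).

t_e = 0.707 × 6 = 4.242 mm.
R_nwl = 0.6 × 480 × 4.242 × 360 × 10⁻³ = 439.8 kN (longitudinal, 2 welds).
R_nwt = 0.6 × 480 × 4.242 × 60 × 10⁻³ = 73.3 kN (transverse, base value).
(i) R_nwl + R_nwt = 513.1 kN; (ii) 0.85 R_nwl + 1.5 R_nwt = 483.8 kN.
R_n = max = 513.1 kN [governs: (i)]; φR_n = 384.8 kN.

φR_n ≈ 385 kN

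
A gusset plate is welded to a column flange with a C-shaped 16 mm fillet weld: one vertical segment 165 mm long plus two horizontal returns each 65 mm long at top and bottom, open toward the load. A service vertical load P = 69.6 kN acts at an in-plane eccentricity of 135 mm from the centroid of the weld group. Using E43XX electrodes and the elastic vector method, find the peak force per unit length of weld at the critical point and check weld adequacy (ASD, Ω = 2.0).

E43XX → F_EXX = 430 MPa.
Total weld length L_w = 295 mm. Treat welds as unit-width lines.
Centroid: x̄ = 2×65×32.5 / 295 = 14.32 mm from the vertical weld.
Polar moment about centroid: J = I_x + I_y = [165³/12 + 2×65×82.5²] + [165×14.32² + 2(65³/12 + 65×18.18²)] = 1382000 mm³.
Direct shear f_v = P/L_w = 69.6×10³ / 295 = 235.9 N/mm (vertical).
Torsion M = P·e = 69.6×10³ × 135 = 9396000 N·mm.
Critical point at (x, y) = (50.68, 82.5) from centroid. f_tx = M·y/J = 561 N/mm; f_ty = M·x/J = 344.6 N/mm.
Resultant f_max = √[f_tx² + (f_v + f_ty)²] = √[561² + (235.9 + 344.6)²] = 807.3 N/mm.
Capacity per unit length: r_n/Ω = (1/2.0) × 0.6 × 430 × (0.707 × 16) = 1459 N/mm.
807.3 ≤ 1459 → adequate.

f_max ≈ 807 N/mm; adequate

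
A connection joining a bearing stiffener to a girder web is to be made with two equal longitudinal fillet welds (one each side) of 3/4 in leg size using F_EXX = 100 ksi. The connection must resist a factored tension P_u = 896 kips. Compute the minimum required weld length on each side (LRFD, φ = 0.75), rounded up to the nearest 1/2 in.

Throat t_e = 0.707 × 0.75 = 0.5302 in.
φr_n = 0.75 × 0.6 × 100 × 0.5302 = 23.86 kips/in.
L_req = P_u / φr_n = 896 / 23.86 = 37.55 in total.
Per side: 37.55 / 2 = 18.78 in.
Round up → use L = 19 in on each side.

L = 19 in on each side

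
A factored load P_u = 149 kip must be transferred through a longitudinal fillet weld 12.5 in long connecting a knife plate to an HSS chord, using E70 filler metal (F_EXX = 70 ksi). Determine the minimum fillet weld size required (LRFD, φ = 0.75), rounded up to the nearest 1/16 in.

Total weld length L = 12.5 in.
Required throat t_e = P_u / (φ × 0.6 F_EXX × L) = 149 / (0.75 × 0.6 × 70 × 12.5) = 0.3784 in.
Required leg w = t_e / 0.707 = 0.5352 in → use 9/16 in.

w = 9/16 in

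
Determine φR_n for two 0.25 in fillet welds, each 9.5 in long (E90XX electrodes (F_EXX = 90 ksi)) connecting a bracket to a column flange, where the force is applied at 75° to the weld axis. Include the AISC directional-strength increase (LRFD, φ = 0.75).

t_e = 0.707 × 0.25 = 0.1767 in; A_we = 0.1767 × 19 = 3.358 in².
Directional factor: 1.0 + 0.5 sin^1.5(75°) = 1.475.
F_nw = 0.6 × 90 × 1.475 = 79.63 ksi.
φR_n = 0.75 × 79.63 × 3.358 = 200.6 kip.

φR_n ≈ 201 kip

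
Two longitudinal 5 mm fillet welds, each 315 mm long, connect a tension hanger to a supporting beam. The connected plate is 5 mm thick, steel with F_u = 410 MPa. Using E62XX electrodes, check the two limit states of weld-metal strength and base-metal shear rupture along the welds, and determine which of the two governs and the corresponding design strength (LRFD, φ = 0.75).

E62XX → F_EXX = 620 MPa.
t_e = 0.707 × 5 = 3.535 mm; L = 630 mm.
Weld metal: φR_n = 0.75 × 0.6 × 620 × 3.535 × 630 × 10⁻³ = 621.3 kN.
Base metal (shear rupture): φR_n = 0.75 × 0.6 × 410 × 5 × 630 × 10⁻³ = 581.2 kN.
Governing: base-metal shear rupture.

φR_n ≈ 581 kN (base-metal shear rupture governs)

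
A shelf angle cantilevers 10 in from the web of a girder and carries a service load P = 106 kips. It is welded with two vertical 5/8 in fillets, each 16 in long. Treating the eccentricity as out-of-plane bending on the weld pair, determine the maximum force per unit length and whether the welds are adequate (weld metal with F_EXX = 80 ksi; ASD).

f_max ≈ 12.9 kip/in; NOT adequate

L_w = 2 × 16 = 32 in; section modulus (unit throat) S = 2 × L²/6 = 85.33 in².
Direct shear f_v = P/L_w = 106/32 = 3.312 kip/in.
Moment M = P × e = 106 × 10 = 1060 kip·in; bending f_b = M/S = 12.42 kip/in.
f_max = √(f_v² + f_b²) = √(3.312² + 12.42²) = 12.86 kip/in.
r_n/Ω = (1/2.0) × 0.6 × 80 × (0.707 × 0.625) = 10.6 kip/in → NOT adequate.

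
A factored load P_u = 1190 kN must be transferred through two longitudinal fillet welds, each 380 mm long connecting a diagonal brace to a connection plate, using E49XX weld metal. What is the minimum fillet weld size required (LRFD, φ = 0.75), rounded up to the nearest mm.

w = 11 mm

E49XX → F_EXX = 490 MPa.
Total weld length L = 760 mm.
Required throat t_e = P_u / (φ × 0.6 F_EXX × L) = 1190 / (0.75 × 0.6 × 490 × 760 × 10⁻³) = 7.101 mm.
Required leg w = t_e / 0.707 = 10.04 mm → use 11 mm.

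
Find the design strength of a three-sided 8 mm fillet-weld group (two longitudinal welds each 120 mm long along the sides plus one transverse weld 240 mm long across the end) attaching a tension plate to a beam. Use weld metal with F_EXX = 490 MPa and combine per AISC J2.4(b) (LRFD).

φR_n ≈ 703 kN

t_e = 0.707 × 8 = 5.656 mm.
R_nwl = 0.6 × 490 × 5.656 × 240 × 10⁻³ = 399.1 kN (longitudinal, 2 welds).
R_nwt = 0.6 × 490 × 5.656 × 240 × 10⁻³ = 399.1 kN (transverse, base value).
(i) R_nwl + R_nwt = 798.2 kN; (ii) 0.85 R_nwl + 1.5 R_nwt = 937.9 kN.
R_n = max = 937.9 kN [governs: (ii)]; φR_n = 703.4 kN.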